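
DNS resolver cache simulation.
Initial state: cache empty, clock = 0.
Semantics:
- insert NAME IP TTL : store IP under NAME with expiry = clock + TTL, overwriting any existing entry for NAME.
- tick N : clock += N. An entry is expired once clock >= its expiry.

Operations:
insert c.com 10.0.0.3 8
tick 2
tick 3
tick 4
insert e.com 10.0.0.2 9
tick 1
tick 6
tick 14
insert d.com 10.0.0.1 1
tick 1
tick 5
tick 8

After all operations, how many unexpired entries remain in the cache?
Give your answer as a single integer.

Answer: 0

Derivation:
Op 1: insert c.com -> 10.0.0.3 (expiry=0+8=8). clock=0
Op 2: tick 2 -> clock=2.
Op 3: tick 3 -> clock=5.
Op 4: tick 4 -> clock=9. purged={c.com}
Op 5: insert e.com -> 10.0.0.2 (expiry=9+9=18). clock=9
Op 6: tick 1 -> clock=10.
Op 7: tick 6 -> clock=16.
Op 8: tick 14 -> clock=30. purged={e.com}
Op 9: insert d.com -> 10.0.0.1 (expiry=30+1=31). clock=30
Op 10: tick 1 -> clock=31. purged={d.com}
Op 11: tick 5 -> clock=36.
Op 12: tick 8 -> clock=44.
Final cache (unexpired): {} -> size=0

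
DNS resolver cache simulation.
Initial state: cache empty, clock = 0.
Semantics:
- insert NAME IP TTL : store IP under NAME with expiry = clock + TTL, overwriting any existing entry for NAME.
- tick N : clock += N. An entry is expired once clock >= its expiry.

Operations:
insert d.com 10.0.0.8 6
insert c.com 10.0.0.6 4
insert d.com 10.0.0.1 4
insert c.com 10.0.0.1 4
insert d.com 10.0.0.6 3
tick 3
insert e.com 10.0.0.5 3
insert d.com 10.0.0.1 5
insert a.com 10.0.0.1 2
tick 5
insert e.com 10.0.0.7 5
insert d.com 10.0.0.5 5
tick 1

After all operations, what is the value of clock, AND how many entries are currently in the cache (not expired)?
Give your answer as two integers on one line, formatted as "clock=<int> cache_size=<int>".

Answer: clock=9 cache_size=2

Derivation:
Op 1: insert d.com -> 10.0.0.8 (expiry=0+6=6). clock=0
Op 2: insert c.com -> 10.0.0.6 (expiry=0+4=4). clock=0
Op 3: insert d.com -> 10.0.0.1 (expiry=0+4=4). clock=0
Op 4: insert c.com -> 10.0.0.1 (expiry=0+4=4). clock=0
Op 5: insert d.com -> 10.0.0.6 (expiry=0+3=3). clock=0
Op 6: tick 3 -> clock=3. purged={d.com}
Op 7: insert e.com -> 10.0.0.5 (expiry=3+3=6). clock=3
Op 8: insert d.com -> 10.0.0.1 (expiry=3+5=8). clock=3
Op 9: insert a.com -> 10.0.0.1 (expiry=3+2=5). clock=3
Op 10: tick 5 -> clock=8. purged={a.com,c.com,d.com,e.com}
Op 11: insert e.com -> 10.0.0.7 (expiry=8+5=13). clock=8
Op 12: insert d.com -> 10.0.0.5 (expiry=8+5=13). clock=8
Op 13: tick 1 -> clock=9.
Final clock = 9
Final cache (unexpired): {d.com,e.com} -> size=2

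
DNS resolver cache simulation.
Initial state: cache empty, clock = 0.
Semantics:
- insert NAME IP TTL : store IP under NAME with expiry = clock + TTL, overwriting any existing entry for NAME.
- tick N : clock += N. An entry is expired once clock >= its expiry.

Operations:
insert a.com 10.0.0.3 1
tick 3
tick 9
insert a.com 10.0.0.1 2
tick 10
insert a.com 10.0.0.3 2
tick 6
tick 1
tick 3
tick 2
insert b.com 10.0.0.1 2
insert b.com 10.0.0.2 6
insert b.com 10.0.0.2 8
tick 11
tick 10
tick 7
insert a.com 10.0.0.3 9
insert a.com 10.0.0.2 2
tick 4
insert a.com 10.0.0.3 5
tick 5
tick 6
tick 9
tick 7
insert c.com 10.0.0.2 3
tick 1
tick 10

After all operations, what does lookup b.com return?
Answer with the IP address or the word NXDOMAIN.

Answer: NXDOMAIN

Derivation:
Op 1: insert a.com -> 10.0.0.3 (expiry=0+1=1). clock=0
Op 2: tick 3 -> clock=3. purged={a.com}
Op 3: tick 9 -> clock=12.
Op 4: insert a.com -> 10.0.0.1 (expiry=12+2=14). clock=12
Op 5: tick 10 -> clock=22. purged={a.com}
Op 6: insert a.com -> 10.0.0.3 (expiry=22+2=24). clock=22
Op 7: tick 6 -> clock=28. purged={a.com}
Op 8: tick 1 -> clock=29.
Op 9: tick 3 -> clock=32.
Op 10: tick 2 -> clock=34.
Op 11: insert b.com -> 10.0.0.1 (expiry=34+2=36). clock=34
Op 12: insert b.com -> 10.0.0.2 (expiry=34+6=40). clock=34
Op 13: insert b.com -> 10.0.0.2 (expiry=34+8=42). clock=34
Op 14: tick 11 -> clock=45. purged={b.com}
Op 15: tick 10 -> clock=55.
Op 16: tick 7 -> clock=62.
Op 17: insert a.com -> 10.0.0.3 (expiry=62+9=71). clock=62
Op 18: insert a.com -> 10.0.0.2 (expiry=62+2=64). clock=62
Op 19: tick 4 -> clock=66. purged={a.com}
Op 20: insert a.com -> 10.0.0.3 (expiry=66+5=71). clock=66
Op 21: tick 5 -> clock=71. purged={a.com}
Op 22: tick 6 -> clock=77.
Op 23: tick 9 -> clock=86.
Op 24: tick 7 -> clock=93.
Op 25: insert c.com -> 10.0.0.2 (expiry=93+3=96). clock=93
Op 26: tick 1 -> clock=94.
Op 27: tick 10 -> clock=104. purged={c.com}
lookup b.com: not in cache (expired or never inserted)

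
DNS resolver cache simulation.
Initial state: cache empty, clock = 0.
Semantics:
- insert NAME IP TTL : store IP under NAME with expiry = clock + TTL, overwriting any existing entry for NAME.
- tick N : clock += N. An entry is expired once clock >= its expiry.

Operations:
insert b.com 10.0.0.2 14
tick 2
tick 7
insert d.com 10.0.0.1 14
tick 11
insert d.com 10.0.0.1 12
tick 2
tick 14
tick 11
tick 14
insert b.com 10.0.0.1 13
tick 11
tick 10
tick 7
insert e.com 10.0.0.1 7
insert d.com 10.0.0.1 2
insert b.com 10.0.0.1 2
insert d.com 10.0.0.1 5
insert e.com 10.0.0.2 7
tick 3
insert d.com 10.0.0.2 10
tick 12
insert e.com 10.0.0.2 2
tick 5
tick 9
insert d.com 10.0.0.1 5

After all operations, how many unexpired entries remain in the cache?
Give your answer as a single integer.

Op 1: insert b.com -> 10.0.0.2 (expiry=0+14=14). clock=0
Op 2: tick 2 -> clock=2.
Op 3: tick 7 -> clock=9.
Op 4: insert d.com -> 10.0.0.1 (expiry=9+14=23). clock=9
Op 5: tick 11 -> clock=20. purged={b.com}
Op 6: insert d.com -> 10.0.0.1 (expiry=20+12=32). clock=20
Op 7: tick 2 -> clock=22.
Op 8: tick 14 -> clock=36. purged={d.com}
Op 9: tick 11 -> clock=47.
Op 10: tick 14 -> clock=61.
Op 11: insert b.com -> 10.0.0.1 (expiry=61+13=74). clock=61
Op 12: tick 11 -> clock=72.
Op 13: tick 10 -> clock=82. purged={b.com}
Op 14: tick 7 -> clock=89.
Op 15: insert e.com -> 10.0.0.1 (expiry=89+7=96). clock=89
Op 16: insert d.com -> 10.0.0.1 (expiry=89+2=91). clock=89
Op 17: insert b.com -> 10.0.0.1 (expiry=89+2=91). clock=89
Op 18: insert d.com -> 10.0.0.1 (expiry=89+5=94). clock=89
Op 19: insert e.com -> 10.0.0.2 (expiry=89+7=96). clock=89
Op 20: tick 3 -> clock=92. purged={b.com}
Op 21: insert d.com -> 10.0.0.2 (expiry=92+10=102). clock=92
Op 22: tick 12 -> clock=104. purged={d.com,e.com}
Op 23: insert e.com -> 10.0.0.2 (expiry=104+2=106). clock=104
Op 24: tick 5 -> clock=109. purged={e.com}
Op 25: tick 9 -> clock=118.
Op 26: insert d.com -> 10.0.0.1 (expiry=118+5=123). clock=118
Final cache (unexpired): {d.com} -> size=1

Answer: 1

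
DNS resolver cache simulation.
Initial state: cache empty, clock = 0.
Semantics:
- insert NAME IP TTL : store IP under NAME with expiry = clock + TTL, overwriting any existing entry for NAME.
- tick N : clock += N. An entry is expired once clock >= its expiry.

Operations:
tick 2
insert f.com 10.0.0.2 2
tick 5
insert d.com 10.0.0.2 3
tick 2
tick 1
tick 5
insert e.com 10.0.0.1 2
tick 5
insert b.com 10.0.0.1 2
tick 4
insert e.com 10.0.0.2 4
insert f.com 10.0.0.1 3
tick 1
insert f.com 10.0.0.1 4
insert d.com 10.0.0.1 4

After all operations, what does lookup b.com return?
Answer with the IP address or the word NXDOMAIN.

Answer: NXDOMAIN

Derivation:
Op 1: tick 2 -> clock=2.
Op 2: insert f.com -> 10.0.0.2 (expiry=2+2=4). clock=2
Op 3: tick 5 -> clock=7. purged={f.com}
Op 4: insert d.com -> 10.0.0.2 (expiry=7+3=10). clock=7
Op 5: tick 2 -> clock=9.
Op 6: tick 1 -> clock=10. purged={d.com}
Op 7: tick 5 -> clock=15.
Op 8: insert e.com -> 10.0.0.1 (expiry=15+2=17). clock=15
Op 9: tick 5 -> clock=20. purged={e.com}
Op 10: insert b.com -> 10.0.0.1 (expiry=20+2=22). clock=20
Op 11: tick 4 -> clock=24. purged={b.com}
Op 12: insert e.com -> 10.0.0.2 (expiry=24+4=28). clock=24
Op 13: insert f.com -> 10.0.0.1 (expiry=24+3=27). clock=24
Op 14: tick 1 -> clock=25.
Op 15: insert f.com -> 10.0.0.1 (expiry=25+4=29). clock=25
Op 16: insert d.com -> 10.0.0.1 (expiry=25+4=29). clock=25
lookup b.com: not in cache (expired or never inserted)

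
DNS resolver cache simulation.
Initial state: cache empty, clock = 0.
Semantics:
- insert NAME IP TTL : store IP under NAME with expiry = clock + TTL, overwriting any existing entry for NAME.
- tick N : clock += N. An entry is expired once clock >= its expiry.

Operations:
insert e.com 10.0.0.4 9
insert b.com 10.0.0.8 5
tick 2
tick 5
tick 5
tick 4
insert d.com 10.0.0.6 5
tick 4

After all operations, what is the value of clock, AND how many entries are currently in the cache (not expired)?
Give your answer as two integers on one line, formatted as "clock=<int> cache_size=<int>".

Op 1: insert e.com -> 10.0.0.4 (expiry=0+9=9). clock=0
Op 2: insert b.com -> 10.0.0.8 (expiry=0+5=5). clock=0
Op 3: tick 2 -> clock=2.
Op 4: tick 5 -> clock=7. purged={b.com}
Op 5: tick 5 -> clock=12. purged={e.com}
Op 6: tick 4 -> clock=16.
Op 7: insert d.com -> 10.0.0.6 (expiry=16+5=21). clock=16
Op 8: tick 4 -> clock=20.
Final clock = 20
Final cache (unexpired): {d.com} -> size=1

Answer: clock=20 cache_size=1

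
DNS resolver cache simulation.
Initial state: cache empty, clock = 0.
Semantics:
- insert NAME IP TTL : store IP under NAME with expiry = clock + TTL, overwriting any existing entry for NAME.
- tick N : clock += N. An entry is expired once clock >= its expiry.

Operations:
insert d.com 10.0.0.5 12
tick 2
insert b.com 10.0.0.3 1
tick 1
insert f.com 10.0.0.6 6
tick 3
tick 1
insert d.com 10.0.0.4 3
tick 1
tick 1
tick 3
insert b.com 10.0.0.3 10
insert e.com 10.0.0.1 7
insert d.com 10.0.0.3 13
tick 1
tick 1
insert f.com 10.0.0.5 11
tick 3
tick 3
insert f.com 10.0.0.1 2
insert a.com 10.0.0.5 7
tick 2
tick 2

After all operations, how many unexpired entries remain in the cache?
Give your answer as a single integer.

Op 1: insert d.com -> 10.0.0.5 (expiry=0+12=12). clock=0
Op 2: tick 2 -> clock=2.
Op 3: insert b.com -> 10.0.0.3 (expiry=2+1=3). clock=2
Op 4: tick 1 -> clock=3. purged={b.com}
Op 5: insert f.com -> 10.0.0.6 (expiry=3+6=9). clock=3
Op 6: tick 3 -> clock=6.
Op 7: tick 1 -> clock=7.
Op 8: insert d.com -> 10.0.0.4 (expiry=7+3=10). clock=7
Op 9: tick 1 -> clock=8.
Op 10: tick 1 -> clock=9. purged={f.com}
Op 11: tick 3 -> clock=12. purged={d.com}
Op 12: insert b.com -> 10.0.0.3 (expiry=12+10=22). clock=12
Op 13: insert e.com -> 10.0.0.1 (expiry=12+7=19). clock=12
Op 14: insert d.com -> 10.0.0.3 (expiry=12+13=25). clock=12
Op 15: tick 1 -> clock=13.
Op 16: tick 1 -> clock=14.
Op 17: insert f.com -> 10.0.0.5 (expiry=14+11=25). clock=14
Op 18: tick 3 -> clock=17.
Op 19: tick 3 -> clock=20. purged={e.com}
Op 20: insert f.com -> 10.0.0.1 (expiry=20+2=22). clock=20
Op 21: insert a.com -> 10.0.0.5 (expiry=20+7=27). clock=20
Op 22: tick 2 -> clock=22. purged={b.com,f.com}
Op 23: tick 2 -> clock=24.
Final cache (unexpired): {a.com,d.com} -> size=2

Answer: 2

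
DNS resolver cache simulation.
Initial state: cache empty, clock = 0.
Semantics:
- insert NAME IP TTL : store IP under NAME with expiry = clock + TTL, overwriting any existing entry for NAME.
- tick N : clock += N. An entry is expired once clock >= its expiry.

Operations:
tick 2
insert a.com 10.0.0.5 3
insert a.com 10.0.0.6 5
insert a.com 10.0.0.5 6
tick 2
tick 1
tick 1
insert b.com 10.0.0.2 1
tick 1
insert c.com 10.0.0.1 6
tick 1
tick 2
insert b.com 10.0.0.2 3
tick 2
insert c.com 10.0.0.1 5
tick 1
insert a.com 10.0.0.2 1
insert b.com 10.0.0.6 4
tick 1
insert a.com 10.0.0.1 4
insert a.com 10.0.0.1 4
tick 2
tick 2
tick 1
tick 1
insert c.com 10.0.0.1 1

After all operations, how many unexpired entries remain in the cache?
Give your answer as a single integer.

Answer: 1

Derivation:
Op 1: tick 2 -> clock=2.
Op 2: insert a.com -> 10.0.0.5 (expiry=2+3=5). clock=2
Op 3: insert a.com -> 10.0.0.6 (expiry=2+5=7). clock=2
Op 4: insert a.com -> 10.0.0.5 (expiry=2+6=8). clock=2
Op 5: tick 2 -> clock=4.
Op 6: tick 1 -> clock=5.
Op 7: tick 1 -> clock=6.
Op 8: insert b.com -> 10.0.0.2 (expiry=6+1=7). clock=6
Op 9: tick 1 -> clock=7. purged={b.com}
Op 10: insert c.com -> 10.0.0.1 (expiry=7+6=13). clock=7
Op 11: tick 1 -> clock=8. purged={a.com}
Op 12: tick 2 -> clock=10.
Op 13: insert b.com -> 10.0.0.2 (expiry=10+3=13). clock=10
Op 14: tick 2 -> clock=12.
Op 15: insert c.com -> 10.0.0.1 (expiry=12+5=17). clock=12
Op 16: tick 1 -> clock=13. purged={b.com}
Op 17: insert a.com -> 10.0.0.2 (expiry=13+1=14). clock=13
Op 18: insert b.com -> 10.0.0.6 (expiry=13+4=17). clock=13
Op 19: tick 1 -> clock=14. purged={a.com}
Op 20: insert a.com -> 10.0.0.1 (expiry=14+4=18). clock=14
Op 21: insert a.com -> 10.0.0.1 (expiry=14+4=18). clock=14
Op 22: tick 2 -> clock=16.
Op 23: tick 2 -> clock=18. purged={a.com,b.com,c.com}
Op 24: tick 1 -> clock=19.
Op 25: tick 1 -> clock=20.
Op 26: insert c.com -> 10.0.0.1 (expiry=20+1=21). clock=20
Final cache (unexpired): {c.com} -> size=1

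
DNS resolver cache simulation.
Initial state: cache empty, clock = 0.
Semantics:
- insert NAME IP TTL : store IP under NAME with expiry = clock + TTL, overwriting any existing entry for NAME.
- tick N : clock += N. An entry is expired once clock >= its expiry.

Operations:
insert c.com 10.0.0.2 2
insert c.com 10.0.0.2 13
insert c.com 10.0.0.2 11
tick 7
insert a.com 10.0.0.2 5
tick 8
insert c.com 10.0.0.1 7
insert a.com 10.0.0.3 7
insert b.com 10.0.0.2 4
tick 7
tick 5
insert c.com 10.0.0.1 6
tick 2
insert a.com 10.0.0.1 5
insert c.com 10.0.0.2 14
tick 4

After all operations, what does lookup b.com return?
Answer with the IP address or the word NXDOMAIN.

Answer: NXDOMAIN

Derivation:
Op 1: insert c.com -> 10.0.0.2 (expiry=0+2=2). clock=0
Op 2: insert c.com -> 10.0.0.2 (expiry=0+13=13). clock=0
Op 3: insert c.com -> 10.0.0.2 (expiry=0+11=11). clock=0
Op 4: tick 7 -> clock=7.
Op 5: insert a.com -> 10.0.0.2 (expiry=7+5=12). clock=7
Op 6: tick 8 -> clock=15. purged={a.com,c.com}
Op 7: insert c.com -> 10.0.0.1 (expiry=15+7=22). clock=15
Op 8: insert a.com -> 10.0.0.3 (expiry=15+7=22). clock=15
Op 9: insert b.com -> 10.0.0.2 (expiry=15+4=19). clock=15
Op 10: tick 7 -> clock=22. purged={a.com,b.com,c.com}
Op 11: tick 5 -> clock=27.
Op 12: insert c.com -> 10.0.0.1 (expiry=27+6=33). clock=27
Op 13: tick 2 -> clock=29.
Op 14: insert a.com -> 10.0.0.1 (expiry=29+5=34). clock=29
Op 15: insert c.com -> 10.0.0.2 (expiry=29+14=43). clock=29
Op 16: tick 4 -> clock=33.
lookup b.com: not in cache (expired or never inserted)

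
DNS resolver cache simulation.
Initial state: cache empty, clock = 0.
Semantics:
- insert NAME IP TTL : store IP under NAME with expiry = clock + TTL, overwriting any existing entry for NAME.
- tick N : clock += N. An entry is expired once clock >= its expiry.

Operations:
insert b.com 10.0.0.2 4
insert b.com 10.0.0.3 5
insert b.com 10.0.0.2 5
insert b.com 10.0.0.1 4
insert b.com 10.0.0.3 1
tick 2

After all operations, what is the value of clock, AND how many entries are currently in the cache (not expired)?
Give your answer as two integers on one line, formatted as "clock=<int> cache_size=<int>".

Answer: clock=2 cache_size=0

Derivation:
Op 1: insert b.com -> 10.0.0.2 (expiry=0+4=4). clock=0
Op 2: insert b.com -> 10.0.0.3 (expiry=0+5=5). clock=0
Op 3: insert b.com -> 10.0.0.2 (expiry=0+5=5). clock=0
Op 4: insert b.com -> 10.0.0.1 (expiry=0+4=4). clock=0
Op 5: insert b.com -> 10.0.0.3 (expiry=0+1=1). clock=0
Op 6: tick 2 -> clock=2. purged={b.com}
Final clock = 2
Final cache (unexpired): {} -> size=0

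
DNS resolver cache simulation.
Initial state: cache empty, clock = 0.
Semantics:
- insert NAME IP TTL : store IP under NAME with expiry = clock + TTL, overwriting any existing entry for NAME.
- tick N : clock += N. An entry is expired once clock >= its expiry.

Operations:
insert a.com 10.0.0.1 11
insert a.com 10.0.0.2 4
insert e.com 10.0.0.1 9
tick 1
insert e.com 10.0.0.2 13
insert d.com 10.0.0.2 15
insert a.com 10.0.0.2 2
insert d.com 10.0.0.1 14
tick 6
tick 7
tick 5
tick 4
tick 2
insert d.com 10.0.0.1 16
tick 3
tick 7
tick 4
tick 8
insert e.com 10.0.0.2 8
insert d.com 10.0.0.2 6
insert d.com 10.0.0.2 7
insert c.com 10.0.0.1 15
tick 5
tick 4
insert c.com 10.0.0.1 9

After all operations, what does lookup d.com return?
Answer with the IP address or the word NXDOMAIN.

Answer: NXDOMAIN

Derivation:
Op 1: insert a.com -> 10.0.0.1 (expiry=0+11=11). clock=0
Op 2: insert a.com -> 10.0.0.2 (expiry=0+4=4). clock=0
Op 3: insert e.com -> 10.0.0.1 (expiry=0+9=9). clock=0
Op 4: tick 1 -> clock=1.
Op 5: insert e.com -> 10.0.0.2 (expiry=1+13=14). clock=1
Op 6: insert d.com -> 10.0.0.2 (expiry=1+15=16). clock=1
Op 7: insert a.com -> 10.0.0.2 (expiry=1+2=3). clock=1
Op 8: insert d.com -> 10.0.0.1 (expiry=1+14=15). clock=1
Op 9: tick 6 -> clock=7. purged={a.com}
Op 10: tick 7 -> clock=14. purged={e.com}
Op 11: tick 5 -> clock=19. purged={d.com}
Op 12: tick 4 -> clock=23.
Op 13: tick 2 -> clock=25.
Op 14: insert d.com -> 10.0.0.1 (expiry=25+16=41). clock=25
Op 15: tick 3 -> clock=28.
Op 16: tick 7 -> clock=35.
Op 17: tick 4 -> clock=39.
Op 18: tick 8 -> clock=47. purged={d.com}
Op 19: insert e.com -> 10.0.0.2 (expiry=47+8=55). clock=47
Op 20: insert d.com -> 10.0.0.2 (expiry=47+6=53). clock=47
Op 21: insert d.com -> 10.0.0.2 (expiry=47+7=54). clock=47
Op 22: insert c.com -> 10.0.0.1 (expiry=47+15=62). clock=47
Op 23: tick 5 -> clock=52.
Op 24: tick 4 -> clock=56. purged={d.com,e.com}
Op 25: insert c.com -> 10.0.0.1 (expiry=56+9=65). clock=56
lookup d.com: not in cache (expired or never inserted)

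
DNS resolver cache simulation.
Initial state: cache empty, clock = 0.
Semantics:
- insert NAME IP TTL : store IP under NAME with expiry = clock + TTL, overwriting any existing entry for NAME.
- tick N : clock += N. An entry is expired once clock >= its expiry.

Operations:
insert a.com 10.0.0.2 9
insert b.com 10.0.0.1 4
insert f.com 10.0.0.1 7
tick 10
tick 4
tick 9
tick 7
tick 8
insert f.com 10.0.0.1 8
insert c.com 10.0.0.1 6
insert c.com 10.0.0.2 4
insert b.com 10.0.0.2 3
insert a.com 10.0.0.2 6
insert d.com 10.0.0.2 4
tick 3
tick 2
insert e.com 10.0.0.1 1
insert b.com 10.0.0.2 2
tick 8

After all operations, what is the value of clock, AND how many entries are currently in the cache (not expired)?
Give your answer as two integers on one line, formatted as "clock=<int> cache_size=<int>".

Answer: clock=51 cache_size=0

Derivation:
Op 1: insert a.com -> 10.0.0.2 (expiry=0+9=9). clock=0
Op 2: insert b.com -> 10.0.0.1 (expiry=0+4=4). clock=0
Op 3: insert f.com -> 10.0.0.1 (expiry=0+7=7). clock=0
Op 4: tick 10 -> clock=10. purged={a.com,b.com,f.com}
Op 5: tick 4 -> clock=14.
Op 6: tick 9 -> clock=23.
Op 7: tick 7 -> clock=30.
Op 8: tick 8 -> clock=38.
Op 9: insert f.com -> 10.0.0.1 (expiry=38+8=46). clock=38
Op 10: insert c.com -> 10.0.0.1 (expiry=38+6=44). clock=38
Op 11: insert c.com -> 10.0.0.2 (expiry=38+4=42). clock=38
Op 12: insert b.com -> 10.0.0.2 (expiry=38+3=41). clock=38
Op 13: insert a.com -> 10.0.0.2 (expiry=38+6=44). clock=38
Op 14: insert d.com -> 10.0.0.2 (expiry=38+4=42). clock=38
Op 15: tick 3 -> clock=41. purged={b.com}
Op 16: tick 2 -> clock=43. purged={c.com,d.com}
Op 17: insert e.com -> 10.0.0.1 (expiry=43+1=44). clock=43
Op 18: insert b.com -> 10.0.0.2 (expiry=43+2=45). clock=43
Op 19: tick 8 -> clock=51. purged={a.com,b.com,e.com,f.com}
Final clock = 51
Final cache (unexpired): {} -> size=0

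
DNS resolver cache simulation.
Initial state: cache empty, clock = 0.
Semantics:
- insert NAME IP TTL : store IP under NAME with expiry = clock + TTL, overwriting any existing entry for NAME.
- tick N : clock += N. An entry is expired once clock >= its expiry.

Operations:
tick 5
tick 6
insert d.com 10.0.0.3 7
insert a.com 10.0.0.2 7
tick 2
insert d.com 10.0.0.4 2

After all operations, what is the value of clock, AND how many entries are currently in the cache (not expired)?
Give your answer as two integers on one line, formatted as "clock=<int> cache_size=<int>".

Answer: clock=13 cache_size=2

Derivation:
Op 1: tick 5 -> clock=5.
Op 2: tick 6 -> clock=11.
Op 3: insert d.com -> 10.0.0.3 (expiry=11+7=18). clock=11
Op 4: insert a.com -> 10.0.0.2 (expiry=11+7=18). clock=11
Op 5: tick 2 -> clock=13.
Op 6: insert d.com -> 10.0.0.4 (expiry=13+2=15). clock=13
Final clock = 13
Final cache (unexpired): {a.com,d.com} -> size=2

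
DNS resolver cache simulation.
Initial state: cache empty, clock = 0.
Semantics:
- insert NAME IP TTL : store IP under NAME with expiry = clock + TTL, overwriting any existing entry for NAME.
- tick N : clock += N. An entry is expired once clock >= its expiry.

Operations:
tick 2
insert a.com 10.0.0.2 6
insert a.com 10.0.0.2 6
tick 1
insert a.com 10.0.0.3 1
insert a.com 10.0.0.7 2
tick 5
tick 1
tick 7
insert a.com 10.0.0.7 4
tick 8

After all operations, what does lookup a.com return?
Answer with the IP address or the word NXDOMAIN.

Answer: NXDOMAIN

Derivation:
Op 1: tick 2 -> clock=2.
Op 2: insert a.com -> 10.0.0.2 (expiry=2+6=8). clock=2
Op 3: insert a.com -> 10.0.0.2 (expiry=2+6=8). clock=2
Op 4: tick 1 -> clock=3.
Op 5: insert a.com -> 10.0.0.3 (expiry=3+1=4). clock=3
Op 6: insert a.com -> 10.0.0.7 (expiry=3+2=5). clock=3
Op 7: tick 5 -> clock=8. purged={a.com}
Op 8: tick 1 -> clock=9.
Op 9: tick 7 -> clock=16.
Op 10: insert a.com -> 10.0.0.7 (expiry=16+4=20). clock=16
Op 11: tick 8 -> clock=24. purged={a.com}
lookup a.com: not in cache (expired or never inserted)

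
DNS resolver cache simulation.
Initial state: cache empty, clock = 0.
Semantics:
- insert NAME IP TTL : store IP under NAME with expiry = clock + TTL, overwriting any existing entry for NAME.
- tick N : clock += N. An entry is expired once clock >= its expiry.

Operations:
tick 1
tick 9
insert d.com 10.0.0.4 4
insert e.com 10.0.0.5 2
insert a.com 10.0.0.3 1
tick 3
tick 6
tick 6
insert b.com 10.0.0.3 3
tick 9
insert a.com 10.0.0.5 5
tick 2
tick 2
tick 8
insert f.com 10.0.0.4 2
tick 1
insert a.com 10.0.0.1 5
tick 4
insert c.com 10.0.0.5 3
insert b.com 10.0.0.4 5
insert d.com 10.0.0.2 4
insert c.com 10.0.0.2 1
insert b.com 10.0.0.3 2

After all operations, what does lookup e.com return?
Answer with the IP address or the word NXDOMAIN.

Answer: NXDOMAIN

Derivation:
Op 1: tick 1 -> clock=1.
Op 2: tick 9 -> clock=10.
Op 3: insert d.com -> 10.0.0.4 (expiry=10+4=14). clock=10
Op 4: insert e.com -> 10.0.0.5 (expiry=10+2=12). clock=10
Op 5: insert a.com -> 10.0.0.3 (expiry=10+1=11). clock=10
Op 6: tick 3 -> clock=13. purged={a.com,e.com}
Op 7: tick 6 -> clock=19. purged={d.com}
Op 8: tick 6 -> clock=25.
Op 9: insert b.com -> 10.0.0.3 (expiry=25+3=28). clock=25
Op 10: tick 9 -> clock=34. purged={b.com}
Op 11: insert a.com -> 10.0.0.5 (expiry=34+5=39). clock=34
Op 12: tick 2 -> clock=36.
Op 13: tick 2 -> clock=38.
Op 14: tick 8 -> clock=46. purged={a.com}
Op 15: insert f.com -> 10.0.0.4 (expiry=46+2=48). clock=46
Op 16: tick 1 -> clock=47.
Op 17: insert a.com -> 10.0.0.1 (expiry=47+5=52). clock=47
Op 18: tick 4 -> clock=51. purged={f.com}
Op 19: insert c.com -> 10.0.0.5 (expiry=51+3=54). clock=51
Op 20: insert b.com -> 10.0.0.4 (expiry=51+5=56). clock=51
Op 21: insert d.com -> 10.0.0.2 (expiry=51+4=55). clock=51
Op 22: insert c.com -> 10.0.0.2 (expiry=51+1=52). clock=51
Op 23: insert b.com -> 10.0.0.3 (expiry=51+2=53). clock=51
lookup e.com: not in cache (expired or never inserted)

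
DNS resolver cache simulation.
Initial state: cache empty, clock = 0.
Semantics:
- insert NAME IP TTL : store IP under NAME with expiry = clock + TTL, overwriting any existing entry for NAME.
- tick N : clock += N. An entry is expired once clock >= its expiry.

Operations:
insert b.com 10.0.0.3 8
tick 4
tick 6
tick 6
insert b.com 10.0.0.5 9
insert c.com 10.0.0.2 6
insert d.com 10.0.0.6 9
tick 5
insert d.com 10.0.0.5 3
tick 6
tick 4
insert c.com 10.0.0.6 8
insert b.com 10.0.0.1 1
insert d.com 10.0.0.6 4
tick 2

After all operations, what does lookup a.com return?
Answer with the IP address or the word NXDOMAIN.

Answer: NXDOMAIN

Derivation:
Op 1: insert b.com -> 10.0.0.3 (expiry=0+8=8). clock=0
Op 2: tick 4 -> clock=4.
Op 3: tick 6 -> clock=10. purged={b.com}
Op 4: tick 6 -> clock=16.
Op 5: insert b.com -> 10.0.0.5 (expiry=16+9=25). clock=16
Op 6: insert c.com -> 10.0.0.2 (expiry=16+6=22). clock=16
Op 7: insert d.com -> 10.0.0.6 (expiry=16+9=25). clock=16
Op 8: tick 5 -> clock=21.
Op 9: insert d.com -> 10.0.0.5 (expiry=21+3=24). clock=21
Op 10: tick 6 -> clock=27. purged={b.com,c.com,d.com}
Op 11: tick 4 -> clock=31.
Op 12: insert c.com -> 10.0.0.6 (expiry=31+8=39). clock=31
Op 13: insert b.com -> 10.0.0.1 (expiry=31+1=32). clock=31
Op 14: insert d.com -> 10.0.0.6 (expiry=31+4=35). clock=31
Op 15: tick 2 -> clock=33. purged={b.com}
lookup a.com: not in cache (expired or never inserted)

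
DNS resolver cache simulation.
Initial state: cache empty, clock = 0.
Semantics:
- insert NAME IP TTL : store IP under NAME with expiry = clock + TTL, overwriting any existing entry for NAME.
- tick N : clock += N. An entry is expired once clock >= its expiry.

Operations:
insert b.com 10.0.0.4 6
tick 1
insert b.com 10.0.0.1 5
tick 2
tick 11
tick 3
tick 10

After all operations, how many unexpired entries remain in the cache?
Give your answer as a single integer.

Op 1: insert b.com -> 10.0.0.4 (expiry=0+6=6). clock=0
Op 2: tick 1 -> clock=1.
Op 3: insert b.com -> 10.0.0.1 (expiry=1+5=6). clock=1
Op 4: tick 2 -> clock=3.
Op 5: tick 11 -> clock=14. purged={b.com}
Op 6: tick 3 -> clock=17.
Op 7: tick 10 -> clock=27.
Final cache (unexpired): {} -> size=0

Answer: 0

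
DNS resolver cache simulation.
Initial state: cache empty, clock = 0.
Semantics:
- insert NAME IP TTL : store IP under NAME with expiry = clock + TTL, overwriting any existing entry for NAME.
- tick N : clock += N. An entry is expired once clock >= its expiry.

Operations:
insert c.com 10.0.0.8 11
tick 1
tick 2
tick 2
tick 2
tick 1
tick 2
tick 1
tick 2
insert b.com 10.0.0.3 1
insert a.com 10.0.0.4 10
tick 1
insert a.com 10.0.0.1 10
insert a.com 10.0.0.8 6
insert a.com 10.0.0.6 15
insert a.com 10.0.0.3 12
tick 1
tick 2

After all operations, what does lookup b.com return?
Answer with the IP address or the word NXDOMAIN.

Op 1: insert c.com -> 10.0.0.8 (expiry=0+11=11). clock=0
Op 2: tick 1 -> clock=1.
Op 3: tick 2 -> clock=3.
Op 4: tick 2 -> clock=5.
Op 5: tick 2 -> clock=7.
Op 6: tick 1 -> clock=8.
Op 7: tick 2 -> clock=10.
Op 8: tick 1 -> clock=11. purged={c.com}
Op 9: tick 2 -> clock=13.
Op 10: insert b.com -> 10.0.0.3 (expiry=13+1=14). clock=13
Op 11: insert a.com -> 10.0.0.4 (expiry=13+10=23). clock=13
Op 12: tick 1 -> clock=14. purged={b.com}
Op 13: insert a.com -> 10.0.0.1 (expiry=14+10=24). clock=14
Op 14: insert a.com -> 10.0.0.8 (expiry=14+6=20). clock=14
Op 15: insert a.com -> 10.0.0.6 (expiry=14+15=29). clock=14
Op 16: insert a.com -> 10.0.0.3 (expiry=14+12=26). clock=14
Op 17: tick 1 -> clock=15.
Op 18: tick 2 -> clock=17.
lookup b.com: not in cache (expired or never inserted)

Answer: NXDOMAIN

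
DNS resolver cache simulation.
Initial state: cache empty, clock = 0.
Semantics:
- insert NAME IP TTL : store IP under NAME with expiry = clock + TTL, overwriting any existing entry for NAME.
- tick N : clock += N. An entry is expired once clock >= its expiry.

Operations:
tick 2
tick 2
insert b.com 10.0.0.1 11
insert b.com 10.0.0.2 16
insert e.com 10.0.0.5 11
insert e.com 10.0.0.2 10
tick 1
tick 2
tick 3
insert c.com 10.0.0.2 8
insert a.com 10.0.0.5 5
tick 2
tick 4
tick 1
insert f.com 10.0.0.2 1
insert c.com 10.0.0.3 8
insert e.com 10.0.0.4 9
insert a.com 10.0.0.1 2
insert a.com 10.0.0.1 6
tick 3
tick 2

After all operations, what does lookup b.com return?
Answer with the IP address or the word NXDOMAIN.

Answer: NXDOMAIN

Derivation:
Op 1: tick 2 -> clock=2.
Op 2: tick 2 -> clock=4.
Op 3: insert b.com -> 10.0.0.1 (expiry=4+11=15). clock=4
Op 4: insert b.com -> 10.0.0.2 (expiry=4+16=20). clock=4
Op 5: insert e.com -> 10.0.0.5 (expiry=4+11=15). clock=4
Op 6: insert e.com -> 10.0.0.2 (expiry=4+10=14). clock=4
Op 7: tick 1 -> clock=5.
Op 8: tick 2 -> clock=7.
Op 9: tick 3 -> clock=10.
Op 10: insert c.com -> 10.0.0.2 (expiry=10+8=18). clock=10
Op 11: insert a.com -> 10.0.0.5 (expiry=10+5=15). clock=10
Op 12: tick 2 -> clock=12.
Op 13: tick 4 -> clock=16. purged={a.com,e.com}
Op 14: tick 1 -> clock=17.
Op 15: insert f.com -> 10.0.0.2 (expiry=17+1=18). clock=17
Op 16: insert c.com -> 10.0.0.3 (expiry=17+8=25). clock=17
Op 17: insert e.com -> 10.0.0.4 (expiry=17+9=26). clock=17
Op 18: insert a.com -> 10.0.0.1 (expiry=17+2=19). clock=17
Op 19: insert a.com -> 10.0.0.1 (expiry=17+6=23). clock=17
Op 20: tick 3 -> clock=20. purged={b.com,f.com}
Op 21: tick 2 -> clock=22.
lookup b.com: not in cache (expired or never inserted)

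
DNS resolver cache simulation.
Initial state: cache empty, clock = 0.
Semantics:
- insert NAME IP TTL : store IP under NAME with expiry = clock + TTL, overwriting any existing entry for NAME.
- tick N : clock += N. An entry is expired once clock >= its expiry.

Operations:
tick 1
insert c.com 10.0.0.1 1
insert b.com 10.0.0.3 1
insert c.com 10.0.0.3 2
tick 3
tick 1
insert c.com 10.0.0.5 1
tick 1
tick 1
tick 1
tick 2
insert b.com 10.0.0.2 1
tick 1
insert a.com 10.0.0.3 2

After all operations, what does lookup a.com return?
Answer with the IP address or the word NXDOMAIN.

Op 1: tick 1 -> clock=1.
Op 2: insert c.com -> 10.0.0.1 (expiry=1+1=2). clock=1
Op 3: insert b.com -> 10.0.0.3 (expiry=1+1=2). clock=1
Op 4: insert c.com -> 10.0.0.3 (expiry=1+2=3). clock=1
Op 5: tick 3 -> clock=4. purged={b.com,c.com}
Op 6: tick 1 -> clock=5.
Op 7: insert c.com -> 10.0.0.5 (expiry=5+1=6). clock=5
Op 8: tick 1 -> clock=6. purged={c.com}
Op 9: tick 1 -> clock=7.
Op 10: tick 1 -> clock=8.
Op 11: tick 2 -> clock=10.
Op 12: insert b.com -> 10.0.0.2 (expiry=10+1=11). clock=10
Op 13: tick 1 -> clock=11. purged={b.com}
Op 14: insert a.com -> 10.0.0.3 (expiry=11+2=13). clock=11
lookup a.com: present, ip=10.0.0.3 expiry=13 > clock=11

Answer: 10.0.0.3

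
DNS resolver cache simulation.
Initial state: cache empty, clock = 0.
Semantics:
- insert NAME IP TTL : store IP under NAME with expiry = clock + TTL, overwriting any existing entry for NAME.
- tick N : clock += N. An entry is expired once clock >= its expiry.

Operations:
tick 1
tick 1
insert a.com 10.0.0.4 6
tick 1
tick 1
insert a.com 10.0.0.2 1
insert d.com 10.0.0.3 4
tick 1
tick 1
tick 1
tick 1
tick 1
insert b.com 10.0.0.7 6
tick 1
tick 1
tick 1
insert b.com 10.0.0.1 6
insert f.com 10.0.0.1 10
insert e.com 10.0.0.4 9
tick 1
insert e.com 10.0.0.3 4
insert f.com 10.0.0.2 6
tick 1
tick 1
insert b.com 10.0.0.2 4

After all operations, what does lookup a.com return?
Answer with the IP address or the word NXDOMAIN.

Answer: NXDOMAIN

Derivation:
Op 1: tick 1 -> clock=1.
Op 2: tick 1 -> clock=2.
Op 3: insert a.com -> 10.0.0.4 (expiry=2+6=8). clock=2
Op 4: tick 1 -> clock=3.
Op 5: tick 1 -> clock=4.
Op 6: insert a.com -> 10.0.0.2 (expiry=4+1=5). clock=4
Op 7: insert d.com -> 10.0.0.3 (expiry=4+4=8). clock=4
Op 8: tick 1 -> clock=5. purged={a.com}
Op 9: tick 1 -> clock=6.
Op 10: tick 1 -> clock=7.
Op 11: tick 1 -> clock=8. purged={d.com}
Op 12: tick 1 -> clock=9.
Op 13: insert b.com -> 10.0.0.7 (expiry=9+6=15). clock=9
Op 14: tick 1 -> clock=10.
Op 15: tick 1 -> clock=11.
Op 16: tick 1 -> clock=12.
Op 17: insert b.com -> 10.0.0.1 (expiry=12+6=18). clock=12
Op 18: insert f.com -> 10.0.0.1 (expiry=12+10=22). clock=12
Op 19: insert e.com -> 10.0.0.4 (expiry=12+9=21). clock=12
Op 20: tick 1 -> clock=13.
Op 21: insert e.com -> 10.0.0.3 (expiry=13+4=17). clock=13
Op 22: insert f.com -> 10.0.0.2 (expiry=13+6=19). clock=13
Op 23: tick 1 -> clock=14.
Op 24: tick 1 -> clock=15.
Op 25: insert b.com -> 10.0.0.2 (expiry=15+4=19). clock=15
lookup a.com: not in cache (expired or never inserted)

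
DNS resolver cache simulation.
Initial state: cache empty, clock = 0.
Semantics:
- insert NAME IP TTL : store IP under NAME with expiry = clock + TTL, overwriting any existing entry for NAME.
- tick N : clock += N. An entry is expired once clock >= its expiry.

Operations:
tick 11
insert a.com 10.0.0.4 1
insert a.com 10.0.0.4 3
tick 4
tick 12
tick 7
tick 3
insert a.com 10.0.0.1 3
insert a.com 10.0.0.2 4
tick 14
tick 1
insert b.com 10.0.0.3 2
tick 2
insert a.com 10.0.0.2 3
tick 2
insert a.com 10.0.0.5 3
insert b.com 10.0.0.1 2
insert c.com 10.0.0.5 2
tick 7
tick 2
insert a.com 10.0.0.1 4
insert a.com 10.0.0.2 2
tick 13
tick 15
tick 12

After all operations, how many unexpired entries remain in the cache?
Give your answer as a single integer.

Op 1: tick 11 -> clock=11.
Op 2: insert a.com -> 10.0.0.4 (expiry=11+1=12). clock=11
Op 3: insert a.com -> 10.0.0.4 (expiry=11+3=14). clock=11
Op 4: tick 4 -> clock=15. purged={a.com}
Op 5: tick 12 -> clock=27.
Op 6: tick 7 -> clock=34.
Op 7: tick 3 -> clock=37.
Op 8: insert a.com -> 10.0.0.1 (expiry=37+3=40). clock=37
Op 9: insert a.com -> 10.0.0.2 (expiry=37+4=41). clock=37
Op 10: tick 14 -> clock=51. purged={a.com}
Op 11: tick 1 -> clock=52.
Op 12: insert b.com -> 10.0.0.3 (expiry=52+2=54). clock=52
Op 13: tick 2 -> clock=54. purged={b.com}
Op 14: insert a.com -> 10.0.0.2 (expiry=54+3=57). clock=54
Op 15: tick 2 -> clock=56.
Op 16: insert a.com -> 10.0.0.5 (expiry=56+3=59). clock=56
Op 17: insert b.com -> 10.0.0.1 (expiry=56+2=58). clock=56
Op 18: insert c.com -> 10.0.0.5 (expiry=56+2=58). clock=56
Op 19: tick 7 -> clock=63. purged={a.com,b.com,c.com}
Op 20: tick 2 -> clock=65.
Op 21: insert a.com -> 10.0.0.1 (expiry=65+4=69). clock=65
Op 22: insert a.com -> 10.0.0.2 (expiry=65+2=67). clock=65
Op 23: tick 13 -> clock=78. purged={a.com}
Op 24: tick 15 -> clock=93.
Op 25: tick 12 -> clock=105.
Final cache (unexpired): {} -> size=0

Answer: 0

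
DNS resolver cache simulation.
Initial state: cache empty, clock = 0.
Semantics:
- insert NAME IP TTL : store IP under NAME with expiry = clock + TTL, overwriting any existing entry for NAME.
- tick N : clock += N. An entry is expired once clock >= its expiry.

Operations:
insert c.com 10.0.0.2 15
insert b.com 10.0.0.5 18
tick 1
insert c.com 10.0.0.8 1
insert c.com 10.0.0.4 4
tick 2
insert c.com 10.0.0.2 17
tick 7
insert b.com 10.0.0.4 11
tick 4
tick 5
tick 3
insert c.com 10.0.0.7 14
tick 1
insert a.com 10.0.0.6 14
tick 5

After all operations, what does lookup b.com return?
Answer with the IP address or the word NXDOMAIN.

Answer: NXDOMAIN

Derivation:
Op 1: insert c.com -> 10.0.0.2 (expiry=0+15=15). clock=0
Op 2: insert b.com -> 10.0.0.5 (expiry=0+18=18). clock=0
Op 3: tick 1 -> clock=1.
Op 4: insert c.com -> 10.0.0.8 (expiry=1+1=2). clock=1
Op 5: insert c.com -> 10.0.0.4 (expiry=1+4=5). clock=1
Op 6: tick 2 -> clock=3.
Op 7: insert c.com -> 10.0.0.2 (expiry=3+17=20). clock=3
Op 8: tick 7 -> clock=10.
Op 9: insert b.com -> 10.0.0.4 (expiry=10+11=21). clock=10
Op 10: tick 4 -> clock=14.
Op 11: tick 5 -> clock=19.
Op 12: tick 3 -> clock=22. purged={b.com,c.com}
Op 13: insert c.com -> 10.0.0.7 (expiry=22+14=36). clock=22
Op 14: tick 1 -> clock=23.
Op 15: insert a.com -> 10.0.0.6 (expiry=23+14=37). clock=23
Op 16: tick 5 -> clock=28.
lookup b.com: not in cache (expired or never inserted)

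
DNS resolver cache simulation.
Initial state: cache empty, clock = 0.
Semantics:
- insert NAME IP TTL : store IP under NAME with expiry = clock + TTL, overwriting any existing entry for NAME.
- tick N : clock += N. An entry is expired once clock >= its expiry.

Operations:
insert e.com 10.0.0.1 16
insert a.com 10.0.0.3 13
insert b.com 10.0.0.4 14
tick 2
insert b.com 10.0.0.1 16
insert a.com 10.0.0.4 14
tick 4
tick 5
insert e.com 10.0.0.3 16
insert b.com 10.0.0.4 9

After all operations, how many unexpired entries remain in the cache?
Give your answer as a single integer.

Op 1: insert e.com -> 10.0.0.1 (expiry=0+16=16). clock=0
Op 2: insert a.com -> 10.0.0.3 (expiry=0+13=13). clock=0
Op 3: insert b.com -> 10.0.0.4 (expiry=0+14=14). clock=0
Op 4: tick 2 -> clock=2.
Op 5: insert b.com -> 10.0.0.1 (expiry=2+16=18). clock=2
Op 6: insert a.com -> 10.0.0.4 (expiry=2+14=16). clock=2
Op 7: tick 4 -> clock=6.
Op 8: tick 5 -> clock=11.
Op 9: insert e.com -> 10.0.0.3 (expiry=11+16=27). clock=11
Op 10: insert b.com -> 10.0.0.4 (expiry=11+9=20). clock=11
Final cache (unexpired): {a.com,b.com,e.com} -> size=3

Answer: 3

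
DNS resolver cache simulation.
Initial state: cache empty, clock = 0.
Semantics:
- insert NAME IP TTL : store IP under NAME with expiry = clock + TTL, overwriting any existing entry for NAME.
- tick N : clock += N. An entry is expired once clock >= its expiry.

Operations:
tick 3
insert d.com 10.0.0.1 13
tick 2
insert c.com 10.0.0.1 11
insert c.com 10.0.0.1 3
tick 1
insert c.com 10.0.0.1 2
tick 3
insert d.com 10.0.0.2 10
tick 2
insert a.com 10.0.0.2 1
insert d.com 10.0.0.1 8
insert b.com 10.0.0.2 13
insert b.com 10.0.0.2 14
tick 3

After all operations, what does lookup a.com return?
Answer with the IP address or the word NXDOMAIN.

Answer: NXDOMAIN

Derivation:
Op 1: tick 3 -> clock=3.
Op 2: insert d.com -> 10.0.0.1 (expiry=3+13=16). clock=3
Op 3: tick 2 -> clock=5.
Op 4: insert c.com -> 10.0.0.1 (expiry=5+11=16). clock=5
Op 5: insert c.com -> 10.0.0.1 (expiry=5+3=8). clock=5
Op 6: tick 1 -> clock=6.
Op 7: insert c.com -> 10.0.0.1 (expiry=6+2=8). clock=6
Op 8: tick 3 -> clock=9. purged={c.com}
Op 9: insert d.com -> 10.0.0.2 (expiry=9+10=19). clock=9
Op 10: tick 2 -> clock=11.
Op 11: insert a.com -> 10.0.0.2 (expiry=11+1=12). clock=11
Op 12: insert d.com -> 10.0.0.1 (expiry=11+8=19). clock=11
Op 13: insert b.com -> 10.0.0.2 (expiry=11+13=24). clock=11
Op 14: insert b.com -> 10.0.0.2 (expiry=11+14=25). clock=11
Op 15: tick 3 -> clock=14. purged={a.com}
lookup a.com: not in cache (expired or never inserted)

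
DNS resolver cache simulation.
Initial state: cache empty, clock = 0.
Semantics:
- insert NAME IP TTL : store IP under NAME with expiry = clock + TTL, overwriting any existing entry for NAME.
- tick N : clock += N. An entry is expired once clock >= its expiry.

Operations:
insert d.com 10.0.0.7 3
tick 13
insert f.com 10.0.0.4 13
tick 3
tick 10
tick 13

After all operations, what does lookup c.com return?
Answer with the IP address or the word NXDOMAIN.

Answer: NXDOMAIN

Derivation:
Op 1: insert d.com -> 10.0.0.7 (expiry=0+3=3). clock=0
Op 2: tick 13 -> clock=13. purged={d.com}
Op 3: insert f.com -> 10.0.0.4 (expiry=13+13=26). clock=13
Op 4: tick 3 -> clock=16.
Op 5: tick 10 -> clock=26. purged={f.com}
Op 6: tick 13 -> clock=39.
lookup c.com: not in cache (expired or never inserted)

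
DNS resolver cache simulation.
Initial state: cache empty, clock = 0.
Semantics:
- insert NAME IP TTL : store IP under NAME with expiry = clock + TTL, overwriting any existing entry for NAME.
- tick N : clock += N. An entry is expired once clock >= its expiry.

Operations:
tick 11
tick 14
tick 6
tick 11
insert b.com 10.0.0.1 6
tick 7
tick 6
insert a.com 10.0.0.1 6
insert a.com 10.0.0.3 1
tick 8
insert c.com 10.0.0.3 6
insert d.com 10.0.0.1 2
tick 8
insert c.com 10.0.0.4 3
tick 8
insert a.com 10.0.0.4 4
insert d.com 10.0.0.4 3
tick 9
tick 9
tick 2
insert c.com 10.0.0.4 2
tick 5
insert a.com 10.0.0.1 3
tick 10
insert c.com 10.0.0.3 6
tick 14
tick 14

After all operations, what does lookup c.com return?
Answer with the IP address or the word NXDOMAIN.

Answer: NXDOMAIN

Derivation:
Op 1: tick 11 -> clock=11.
Op 2: tick 14 -> clock=25.
Op 3: tick 6 -> clock=31.
Op 4: tick 11 -> clock=42.
Op 5: insert b.com -> 10.0.0.1 (expiry=42+6=48). clock=42
Op 6: tick 7 -> clock=49. purged={b.com}
Op 7: tick 6 -> clock=55.
Op 8: insert a.com -> 10.0.0.1 (expiry=55+6=61). clock=55
Op 9: insert a.com -> 10.0.0.3 (expiry=55+1=56). clock=55
Op 10: tick 8 -> clock=63. purged={a.com}
Op 11: insert c.com -> 10.0.0.3 (expiry=63+6=69). clock=63
Op 12: insert d.com -> 10.0.0.1 (expiry=63+2=65). clock=63
Op 13: tick 8 -> clock=71. purged={c.com,d.com}
Op 14: insert c.com -> 10.0.0.4 (expiry=71+3=74). clock=71
Op 15: tick 8 -> clock=79. purged={c.com}
Op 16: insert a.com -> 10.0.0.4 (expiry=79+4=83). clock=79
Op 17: insert d.com -> 10.0.0.4 (expiry=79+3=82). clock=79
Op 18: tick 9 -> clock=88. purged={a.com,d.com}
Op 19: tick 9 -> clock=97.
Op 20: tick 2 -> clock=99.
Op 21: insert c.com -> 10.0.0.4 (expiry=99+2=101). clock=99
Op 22: tick 5 -> clock=104. purged={c.com}
Op 23: insert a.com -> 10.0.0.1 (expiry=104+3=107). clock=104
Op 24: tick 10 -> clock=114. purged={a.com}
Op 25: insert c.com -> 10.0.0.3 (expiry=114+6=120). clock=114
Op 26: tick 14 -> clock=128. purged={c.com}
Op 27: tick 14 -> clock=142.
lookup c.com: not in cache (expired or never inserted)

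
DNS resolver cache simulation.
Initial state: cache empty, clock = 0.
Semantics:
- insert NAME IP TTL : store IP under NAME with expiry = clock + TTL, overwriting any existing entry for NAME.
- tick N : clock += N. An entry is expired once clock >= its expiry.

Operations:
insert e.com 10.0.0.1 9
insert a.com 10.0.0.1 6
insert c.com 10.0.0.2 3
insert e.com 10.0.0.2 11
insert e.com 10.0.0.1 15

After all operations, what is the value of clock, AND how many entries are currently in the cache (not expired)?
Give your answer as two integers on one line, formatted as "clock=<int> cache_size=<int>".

Answer: clock=0 cache_size=3

Derivation:
Op 1: insert e.com -> 10.0.0.1 (expiry=0+9=9). clock=0
Op 2: insert a.com -> 10.0.0.1 (expiry=0+6=6). clock=0
Op 3: insert c.com -> 10.0.0.2 (expiry=0+3=3). clock=0
Op 4: insert e.com -> 10.0.0.2 (expiry=0+11=11). clock=0
Op 5: insert e.com -> 10.0.0.1 (expiry=0+15=15). clock=0
Final clock = 0
Final cache (unexpired): {a.com,c.com,e.com} -> size=3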